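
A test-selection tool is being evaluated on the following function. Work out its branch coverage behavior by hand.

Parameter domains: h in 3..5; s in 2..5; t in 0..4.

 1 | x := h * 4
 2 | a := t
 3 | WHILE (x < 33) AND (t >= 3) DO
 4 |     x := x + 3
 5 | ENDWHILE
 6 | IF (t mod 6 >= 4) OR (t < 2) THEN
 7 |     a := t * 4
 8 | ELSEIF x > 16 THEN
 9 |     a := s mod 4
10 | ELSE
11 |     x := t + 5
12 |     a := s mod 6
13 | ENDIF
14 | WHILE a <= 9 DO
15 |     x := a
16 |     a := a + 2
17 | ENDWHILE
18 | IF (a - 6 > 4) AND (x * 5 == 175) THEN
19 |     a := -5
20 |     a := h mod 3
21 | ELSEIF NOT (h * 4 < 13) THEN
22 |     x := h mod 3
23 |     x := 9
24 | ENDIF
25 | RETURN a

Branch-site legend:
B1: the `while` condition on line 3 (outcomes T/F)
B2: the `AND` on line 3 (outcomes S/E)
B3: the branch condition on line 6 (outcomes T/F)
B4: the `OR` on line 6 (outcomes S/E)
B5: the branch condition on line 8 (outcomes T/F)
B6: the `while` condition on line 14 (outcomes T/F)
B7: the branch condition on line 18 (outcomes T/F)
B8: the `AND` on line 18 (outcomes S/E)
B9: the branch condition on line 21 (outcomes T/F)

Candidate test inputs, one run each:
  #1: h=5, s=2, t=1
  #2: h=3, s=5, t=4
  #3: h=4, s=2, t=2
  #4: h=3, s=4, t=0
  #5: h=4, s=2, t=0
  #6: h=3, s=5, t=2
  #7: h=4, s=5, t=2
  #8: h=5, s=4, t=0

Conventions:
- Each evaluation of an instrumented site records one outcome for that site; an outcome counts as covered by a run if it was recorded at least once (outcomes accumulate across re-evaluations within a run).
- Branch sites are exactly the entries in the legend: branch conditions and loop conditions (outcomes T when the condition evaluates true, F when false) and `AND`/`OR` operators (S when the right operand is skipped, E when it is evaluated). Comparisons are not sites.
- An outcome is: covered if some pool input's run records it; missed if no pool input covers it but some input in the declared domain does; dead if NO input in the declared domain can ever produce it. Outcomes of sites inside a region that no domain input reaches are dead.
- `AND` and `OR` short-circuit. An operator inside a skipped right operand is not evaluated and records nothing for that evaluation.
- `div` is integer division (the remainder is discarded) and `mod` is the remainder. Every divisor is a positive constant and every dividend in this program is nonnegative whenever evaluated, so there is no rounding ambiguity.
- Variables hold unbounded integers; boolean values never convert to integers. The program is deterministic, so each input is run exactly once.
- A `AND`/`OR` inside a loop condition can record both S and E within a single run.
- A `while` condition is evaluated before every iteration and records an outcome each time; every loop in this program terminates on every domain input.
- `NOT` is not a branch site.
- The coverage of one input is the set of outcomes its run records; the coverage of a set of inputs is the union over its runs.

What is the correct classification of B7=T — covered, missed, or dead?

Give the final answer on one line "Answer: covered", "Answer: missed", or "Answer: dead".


no pool input records B7=T
but domain input (h=5, s=2, t=4) does record it -> reachable, so missed
Answer: missed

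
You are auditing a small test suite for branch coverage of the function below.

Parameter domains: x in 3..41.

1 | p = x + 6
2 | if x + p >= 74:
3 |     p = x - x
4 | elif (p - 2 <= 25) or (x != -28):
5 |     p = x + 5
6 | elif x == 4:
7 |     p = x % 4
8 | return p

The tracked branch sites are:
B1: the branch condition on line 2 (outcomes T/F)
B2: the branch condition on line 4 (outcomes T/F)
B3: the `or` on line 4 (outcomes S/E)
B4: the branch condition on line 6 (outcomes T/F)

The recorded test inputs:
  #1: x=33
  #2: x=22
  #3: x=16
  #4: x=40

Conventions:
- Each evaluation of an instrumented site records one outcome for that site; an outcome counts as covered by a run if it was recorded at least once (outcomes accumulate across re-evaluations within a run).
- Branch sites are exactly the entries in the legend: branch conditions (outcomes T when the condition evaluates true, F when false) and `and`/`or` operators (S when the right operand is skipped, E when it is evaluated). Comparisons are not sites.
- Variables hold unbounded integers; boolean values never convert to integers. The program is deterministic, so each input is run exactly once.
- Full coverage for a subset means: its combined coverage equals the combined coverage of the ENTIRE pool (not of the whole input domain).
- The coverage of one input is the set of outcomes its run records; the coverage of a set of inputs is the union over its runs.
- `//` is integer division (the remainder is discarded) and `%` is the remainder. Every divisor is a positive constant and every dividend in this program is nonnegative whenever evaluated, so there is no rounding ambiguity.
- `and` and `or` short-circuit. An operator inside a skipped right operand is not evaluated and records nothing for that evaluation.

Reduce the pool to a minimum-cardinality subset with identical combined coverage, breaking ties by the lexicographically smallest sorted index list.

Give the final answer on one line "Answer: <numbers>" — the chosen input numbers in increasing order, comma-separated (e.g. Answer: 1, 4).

input #1, x=33: outcomes B1=F, B2=T, B3=E
input #2, x=22: outcomes B1=F, B2=T, B3=E
input #3, x=16: outcomes B1=F, B2=T, B3=S
input #4, x=40: outcomes B1=T
union over all inputs: B1=T, B1=F, B2=T, B3=S, B3=E (5 outcomes)
checked all size-1 subsets: none covers 5 outcomes (max 3/5)
checked all size-2 subsets: none covers 5 outcomes (max 4/5)
the canonical winner is {1, 3, 4}: size 3, full 5-outcome coverage, earliest index list among size-3 covers

Answer: 1, 3, 4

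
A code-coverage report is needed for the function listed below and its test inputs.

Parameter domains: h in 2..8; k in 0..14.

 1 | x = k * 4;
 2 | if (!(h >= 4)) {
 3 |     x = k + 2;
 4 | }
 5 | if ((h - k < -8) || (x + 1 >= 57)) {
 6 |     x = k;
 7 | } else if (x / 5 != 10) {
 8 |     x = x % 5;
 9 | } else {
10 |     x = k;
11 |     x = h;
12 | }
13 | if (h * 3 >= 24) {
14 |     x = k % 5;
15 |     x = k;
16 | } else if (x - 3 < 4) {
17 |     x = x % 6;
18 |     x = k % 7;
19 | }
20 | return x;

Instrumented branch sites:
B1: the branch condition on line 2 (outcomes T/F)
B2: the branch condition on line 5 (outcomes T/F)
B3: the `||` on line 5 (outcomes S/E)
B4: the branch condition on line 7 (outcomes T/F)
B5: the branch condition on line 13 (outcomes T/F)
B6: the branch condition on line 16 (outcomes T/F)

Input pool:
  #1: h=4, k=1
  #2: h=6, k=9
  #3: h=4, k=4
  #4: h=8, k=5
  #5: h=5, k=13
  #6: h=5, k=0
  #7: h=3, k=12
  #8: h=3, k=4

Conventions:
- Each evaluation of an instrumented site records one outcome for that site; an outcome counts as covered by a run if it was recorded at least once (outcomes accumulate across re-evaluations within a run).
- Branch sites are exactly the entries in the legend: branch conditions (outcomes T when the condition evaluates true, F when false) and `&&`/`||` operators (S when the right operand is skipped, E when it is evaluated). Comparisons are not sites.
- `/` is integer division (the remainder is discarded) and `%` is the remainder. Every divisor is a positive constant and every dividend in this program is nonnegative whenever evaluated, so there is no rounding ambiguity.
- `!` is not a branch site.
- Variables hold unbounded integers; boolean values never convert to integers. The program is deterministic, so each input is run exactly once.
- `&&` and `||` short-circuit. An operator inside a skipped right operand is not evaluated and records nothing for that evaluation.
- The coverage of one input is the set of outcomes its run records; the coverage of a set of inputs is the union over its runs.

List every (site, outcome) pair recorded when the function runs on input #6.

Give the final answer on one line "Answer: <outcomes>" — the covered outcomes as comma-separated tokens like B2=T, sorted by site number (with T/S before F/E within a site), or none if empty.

Running input #6 (h=5, k=0), event by event:
  B1->F, B3->E, B2->F, B4->T, B5->F, B6->T
collecting distinct outcomes: B1=F, B2=F, B3=E, B4=T, B5=F, B6=T

Answer: B1=F, B2=F, B3=E, B4=T, B5=F, B6=T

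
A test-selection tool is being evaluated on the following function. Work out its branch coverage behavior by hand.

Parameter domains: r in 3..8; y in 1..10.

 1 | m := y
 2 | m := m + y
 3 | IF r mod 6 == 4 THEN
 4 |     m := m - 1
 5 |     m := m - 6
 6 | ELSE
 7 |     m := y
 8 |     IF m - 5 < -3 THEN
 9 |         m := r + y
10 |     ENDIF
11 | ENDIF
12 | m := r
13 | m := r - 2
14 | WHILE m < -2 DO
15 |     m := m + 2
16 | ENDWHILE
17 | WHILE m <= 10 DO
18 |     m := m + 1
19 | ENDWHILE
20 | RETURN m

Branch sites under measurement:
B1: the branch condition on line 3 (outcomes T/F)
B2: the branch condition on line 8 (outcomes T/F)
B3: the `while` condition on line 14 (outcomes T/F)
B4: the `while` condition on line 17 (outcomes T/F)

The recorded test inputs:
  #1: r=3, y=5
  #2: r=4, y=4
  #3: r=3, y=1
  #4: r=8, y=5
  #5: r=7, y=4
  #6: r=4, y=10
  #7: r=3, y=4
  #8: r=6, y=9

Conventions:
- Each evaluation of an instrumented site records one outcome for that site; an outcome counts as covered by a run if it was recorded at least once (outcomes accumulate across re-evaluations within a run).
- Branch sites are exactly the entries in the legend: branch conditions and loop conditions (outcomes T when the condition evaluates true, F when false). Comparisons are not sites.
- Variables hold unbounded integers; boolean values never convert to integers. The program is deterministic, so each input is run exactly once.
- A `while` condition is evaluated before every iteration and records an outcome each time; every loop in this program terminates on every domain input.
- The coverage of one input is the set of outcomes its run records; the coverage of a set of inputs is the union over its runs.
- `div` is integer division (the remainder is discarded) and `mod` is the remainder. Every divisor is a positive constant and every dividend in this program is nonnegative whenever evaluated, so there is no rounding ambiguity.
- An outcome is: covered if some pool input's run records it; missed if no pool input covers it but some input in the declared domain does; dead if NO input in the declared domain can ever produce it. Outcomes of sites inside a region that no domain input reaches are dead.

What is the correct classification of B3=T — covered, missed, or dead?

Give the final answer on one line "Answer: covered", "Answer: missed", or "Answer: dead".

no pool input records B3=T
checking all 60 inputs in the declared domain: B3=T is never recorded -> dead

Answer: dead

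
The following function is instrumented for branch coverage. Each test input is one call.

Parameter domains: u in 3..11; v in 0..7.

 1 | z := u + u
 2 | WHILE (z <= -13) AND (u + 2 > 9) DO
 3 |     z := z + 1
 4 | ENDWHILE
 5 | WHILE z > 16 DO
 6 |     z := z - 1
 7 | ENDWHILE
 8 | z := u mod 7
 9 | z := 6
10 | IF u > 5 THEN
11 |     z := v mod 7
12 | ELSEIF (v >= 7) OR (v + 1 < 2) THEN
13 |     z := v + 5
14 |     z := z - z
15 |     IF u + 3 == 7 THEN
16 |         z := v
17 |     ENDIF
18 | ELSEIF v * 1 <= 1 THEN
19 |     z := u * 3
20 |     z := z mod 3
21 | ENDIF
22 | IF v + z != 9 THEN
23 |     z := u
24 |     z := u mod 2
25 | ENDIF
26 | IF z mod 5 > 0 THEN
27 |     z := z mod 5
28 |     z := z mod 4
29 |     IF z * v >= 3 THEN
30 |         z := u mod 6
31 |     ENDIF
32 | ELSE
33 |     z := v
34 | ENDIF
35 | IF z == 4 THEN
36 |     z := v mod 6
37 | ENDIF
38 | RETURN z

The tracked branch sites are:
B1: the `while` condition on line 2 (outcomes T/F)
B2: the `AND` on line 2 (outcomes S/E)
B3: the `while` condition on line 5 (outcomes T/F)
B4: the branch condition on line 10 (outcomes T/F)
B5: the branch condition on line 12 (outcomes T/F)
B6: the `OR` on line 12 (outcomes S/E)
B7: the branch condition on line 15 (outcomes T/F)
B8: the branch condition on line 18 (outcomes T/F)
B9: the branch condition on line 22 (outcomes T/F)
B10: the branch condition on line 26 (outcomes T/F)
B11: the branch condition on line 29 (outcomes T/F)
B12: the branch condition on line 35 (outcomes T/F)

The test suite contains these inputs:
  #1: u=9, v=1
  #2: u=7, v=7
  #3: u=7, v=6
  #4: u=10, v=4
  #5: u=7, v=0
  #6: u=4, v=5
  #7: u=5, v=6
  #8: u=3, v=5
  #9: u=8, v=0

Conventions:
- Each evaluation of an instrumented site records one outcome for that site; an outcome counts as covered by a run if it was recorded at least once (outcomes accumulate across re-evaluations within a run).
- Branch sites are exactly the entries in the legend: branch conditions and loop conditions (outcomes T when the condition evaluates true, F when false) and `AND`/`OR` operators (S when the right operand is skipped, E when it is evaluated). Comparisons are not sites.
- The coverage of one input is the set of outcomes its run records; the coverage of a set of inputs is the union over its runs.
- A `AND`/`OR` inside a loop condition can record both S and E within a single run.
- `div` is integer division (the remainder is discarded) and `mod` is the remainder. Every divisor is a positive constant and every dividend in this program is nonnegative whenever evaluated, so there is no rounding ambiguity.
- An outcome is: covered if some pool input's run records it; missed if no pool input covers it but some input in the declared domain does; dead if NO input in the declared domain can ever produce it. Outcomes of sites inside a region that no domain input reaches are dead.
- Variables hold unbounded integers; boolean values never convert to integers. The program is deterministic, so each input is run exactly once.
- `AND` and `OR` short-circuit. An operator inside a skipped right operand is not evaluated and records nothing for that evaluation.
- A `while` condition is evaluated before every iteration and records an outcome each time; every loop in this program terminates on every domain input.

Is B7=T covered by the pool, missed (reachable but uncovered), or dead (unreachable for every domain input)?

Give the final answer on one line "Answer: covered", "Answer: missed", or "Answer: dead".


no pool input records B7=T
but domain input (u=4, v=0) does record it -> reachable, so missed
Answer: missed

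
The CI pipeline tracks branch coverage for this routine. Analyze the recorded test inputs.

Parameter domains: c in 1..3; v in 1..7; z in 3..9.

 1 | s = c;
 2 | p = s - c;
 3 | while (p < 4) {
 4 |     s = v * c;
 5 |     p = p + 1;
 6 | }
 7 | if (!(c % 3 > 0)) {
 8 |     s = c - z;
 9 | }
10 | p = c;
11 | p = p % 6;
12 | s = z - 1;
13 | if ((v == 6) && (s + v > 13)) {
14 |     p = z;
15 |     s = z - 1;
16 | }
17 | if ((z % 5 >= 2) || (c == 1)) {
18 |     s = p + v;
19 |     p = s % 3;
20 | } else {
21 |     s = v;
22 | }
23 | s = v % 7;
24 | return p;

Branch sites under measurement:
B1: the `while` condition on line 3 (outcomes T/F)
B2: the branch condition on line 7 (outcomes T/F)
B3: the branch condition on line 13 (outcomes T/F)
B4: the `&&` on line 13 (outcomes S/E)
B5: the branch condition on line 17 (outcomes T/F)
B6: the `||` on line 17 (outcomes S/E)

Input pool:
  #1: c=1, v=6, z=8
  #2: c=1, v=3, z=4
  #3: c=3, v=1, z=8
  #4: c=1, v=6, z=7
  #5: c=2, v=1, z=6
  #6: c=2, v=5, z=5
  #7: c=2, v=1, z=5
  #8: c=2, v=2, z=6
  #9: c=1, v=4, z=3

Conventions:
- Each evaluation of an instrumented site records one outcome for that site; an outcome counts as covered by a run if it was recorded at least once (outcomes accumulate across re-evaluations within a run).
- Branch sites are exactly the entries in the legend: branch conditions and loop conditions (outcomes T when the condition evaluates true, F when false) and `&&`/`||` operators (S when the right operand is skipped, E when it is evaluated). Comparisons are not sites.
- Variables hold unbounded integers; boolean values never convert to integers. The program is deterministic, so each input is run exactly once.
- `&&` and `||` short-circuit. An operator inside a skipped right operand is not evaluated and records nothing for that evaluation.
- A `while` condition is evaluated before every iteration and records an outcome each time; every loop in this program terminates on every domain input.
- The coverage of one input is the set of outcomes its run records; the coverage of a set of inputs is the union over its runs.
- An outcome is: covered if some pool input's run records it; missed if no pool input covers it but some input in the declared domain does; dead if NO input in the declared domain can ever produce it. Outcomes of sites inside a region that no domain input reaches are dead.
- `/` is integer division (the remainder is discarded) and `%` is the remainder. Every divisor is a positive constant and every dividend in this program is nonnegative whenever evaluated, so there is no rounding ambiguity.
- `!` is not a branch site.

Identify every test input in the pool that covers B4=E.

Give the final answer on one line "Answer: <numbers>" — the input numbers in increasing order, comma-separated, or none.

input #1 (c=1, v=6, z=8): records B4=E
input #2 (c=1, v=3, z=4): does not record B4=E
input #3 (c=3, v=1, z=8): does not record B4=E
input #4 (c=1, v=6, z=7): records B4=E
input #5 (c=2, v=1, z=6): does not record B4=E
input #6 (c=2, v=5, z=5): does not record B4=E
input #7 (c=2, v=1, z=5): does not record B4=E
input #8 (c=2, v=2, z=6): does not record B4=E
input #9 (c=1, v=4, z=3): does not record B4=E

Answer: 1, 4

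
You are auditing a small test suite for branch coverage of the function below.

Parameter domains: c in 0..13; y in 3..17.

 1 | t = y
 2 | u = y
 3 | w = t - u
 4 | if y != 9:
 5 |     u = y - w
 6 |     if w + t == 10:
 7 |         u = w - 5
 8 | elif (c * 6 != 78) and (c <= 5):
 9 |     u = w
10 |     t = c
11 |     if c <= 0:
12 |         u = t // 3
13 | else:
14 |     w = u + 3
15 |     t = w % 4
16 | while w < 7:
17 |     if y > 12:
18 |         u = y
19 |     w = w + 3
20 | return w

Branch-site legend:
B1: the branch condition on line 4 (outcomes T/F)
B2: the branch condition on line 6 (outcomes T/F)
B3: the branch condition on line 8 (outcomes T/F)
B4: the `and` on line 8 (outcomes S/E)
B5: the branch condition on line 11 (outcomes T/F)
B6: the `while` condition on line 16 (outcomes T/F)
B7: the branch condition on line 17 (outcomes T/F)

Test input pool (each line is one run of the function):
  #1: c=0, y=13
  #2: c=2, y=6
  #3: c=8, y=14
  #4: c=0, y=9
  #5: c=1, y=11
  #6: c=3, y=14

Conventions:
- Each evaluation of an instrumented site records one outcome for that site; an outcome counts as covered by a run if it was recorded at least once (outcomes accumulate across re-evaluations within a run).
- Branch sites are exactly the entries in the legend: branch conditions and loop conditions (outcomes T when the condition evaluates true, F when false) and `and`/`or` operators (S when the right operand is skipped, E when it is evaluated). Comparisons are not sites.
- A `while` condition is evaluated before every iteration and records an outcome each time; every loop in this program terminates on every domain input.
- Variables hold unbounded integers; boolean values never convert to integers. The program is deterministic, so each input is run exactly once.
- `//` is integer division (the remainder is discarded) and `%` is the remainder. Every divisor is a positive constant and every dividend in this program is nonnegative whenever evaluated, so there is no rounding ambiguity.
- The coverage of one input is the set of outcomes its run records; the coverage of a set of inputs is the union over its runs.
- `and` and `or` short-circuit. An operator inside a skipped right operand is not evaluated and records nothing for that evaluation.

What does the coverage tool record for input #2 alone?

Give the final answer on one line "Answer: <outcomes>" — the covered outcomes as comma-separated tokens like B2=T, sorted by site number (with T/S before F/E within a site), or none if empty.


Event log for input #2 (c=2, y=6):
  B1->T, B2->F, B6->T, B7->F, B6->T, B7->F, B6->T, B7->F, B6->F
distinct outcomes covered: B1=T, B2=F, B6=T, B6=F, B7=F
Answer: B1=T, B2=F, B6=T, B6=F, B7=F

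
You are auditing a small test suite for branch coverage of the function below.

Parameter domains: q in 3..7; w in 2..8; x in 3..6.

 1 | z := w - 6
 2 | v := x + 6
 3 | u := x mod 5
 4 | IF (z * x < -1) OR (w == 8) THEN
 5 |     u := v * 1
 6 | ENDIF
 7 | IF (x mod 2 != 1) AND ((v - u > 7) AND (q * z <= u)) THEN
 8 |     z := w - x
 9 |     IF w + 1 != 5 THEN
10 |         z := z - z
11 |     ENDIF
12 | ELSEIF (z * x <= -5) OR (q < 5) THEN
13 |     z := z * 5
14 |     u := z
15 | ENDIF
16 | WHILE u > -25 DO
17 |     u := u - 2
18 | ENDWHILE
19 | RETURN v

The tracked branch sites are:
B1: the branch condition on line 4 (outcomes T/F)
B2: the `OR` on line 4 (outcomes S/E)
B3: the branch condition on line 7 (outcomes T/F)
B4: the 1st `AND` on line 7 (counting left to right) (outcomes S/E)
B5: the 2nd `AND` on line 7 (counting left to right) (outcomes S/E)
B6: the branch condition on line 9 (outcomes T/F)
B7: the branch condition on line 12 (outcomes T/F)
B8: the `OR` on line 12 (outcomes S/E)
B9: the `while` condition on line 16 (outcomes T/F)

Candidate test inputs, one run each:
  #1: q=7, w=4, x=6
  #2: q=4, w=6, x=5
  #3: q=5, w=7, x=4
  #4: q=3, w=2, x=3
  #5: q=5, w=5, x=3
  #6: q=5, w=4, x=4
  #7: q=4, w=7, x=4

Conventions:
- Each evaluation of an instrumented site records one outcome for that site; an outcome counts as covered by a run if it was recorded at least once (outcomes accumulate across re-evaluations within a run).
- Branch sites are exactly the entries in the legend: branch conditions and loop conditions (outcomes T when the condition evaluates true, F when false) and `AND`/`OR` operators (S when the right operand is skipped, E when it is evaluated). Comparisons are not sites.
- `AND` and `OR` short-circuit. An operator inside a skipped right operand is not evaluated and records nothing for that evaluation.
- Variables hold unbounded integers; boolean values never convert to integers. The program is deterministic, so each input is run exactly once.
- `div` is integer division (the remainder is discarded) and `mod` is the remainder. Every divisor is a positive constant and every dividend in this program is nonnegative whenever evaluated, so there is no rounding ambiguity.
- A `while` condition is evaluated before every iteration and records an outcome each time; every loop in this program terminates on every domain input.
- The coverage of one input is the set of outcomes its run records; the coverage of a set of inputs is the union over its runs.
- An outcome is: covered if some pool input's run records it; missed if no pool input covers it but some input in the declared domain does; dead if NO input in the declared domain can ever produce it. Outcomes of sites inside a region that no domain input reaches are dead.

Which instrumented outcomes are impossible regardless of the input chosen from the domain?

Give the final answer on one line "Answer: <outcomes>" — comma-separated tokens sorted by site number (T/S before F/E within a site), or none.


exhaustive pass over the 140-input domain:
  B6=F: never recorded by any domain input -> dead
  reachable outcomes have witnesses, e.g. B1=T (e.g. q=3, w=2, x=3), B1=F (e.g. q=3, w=6, x=3), B2=S (e.g. q=3, w=2, x=3), B2=E (e.g. q=3, w=6, x=3)
Answer: B6=F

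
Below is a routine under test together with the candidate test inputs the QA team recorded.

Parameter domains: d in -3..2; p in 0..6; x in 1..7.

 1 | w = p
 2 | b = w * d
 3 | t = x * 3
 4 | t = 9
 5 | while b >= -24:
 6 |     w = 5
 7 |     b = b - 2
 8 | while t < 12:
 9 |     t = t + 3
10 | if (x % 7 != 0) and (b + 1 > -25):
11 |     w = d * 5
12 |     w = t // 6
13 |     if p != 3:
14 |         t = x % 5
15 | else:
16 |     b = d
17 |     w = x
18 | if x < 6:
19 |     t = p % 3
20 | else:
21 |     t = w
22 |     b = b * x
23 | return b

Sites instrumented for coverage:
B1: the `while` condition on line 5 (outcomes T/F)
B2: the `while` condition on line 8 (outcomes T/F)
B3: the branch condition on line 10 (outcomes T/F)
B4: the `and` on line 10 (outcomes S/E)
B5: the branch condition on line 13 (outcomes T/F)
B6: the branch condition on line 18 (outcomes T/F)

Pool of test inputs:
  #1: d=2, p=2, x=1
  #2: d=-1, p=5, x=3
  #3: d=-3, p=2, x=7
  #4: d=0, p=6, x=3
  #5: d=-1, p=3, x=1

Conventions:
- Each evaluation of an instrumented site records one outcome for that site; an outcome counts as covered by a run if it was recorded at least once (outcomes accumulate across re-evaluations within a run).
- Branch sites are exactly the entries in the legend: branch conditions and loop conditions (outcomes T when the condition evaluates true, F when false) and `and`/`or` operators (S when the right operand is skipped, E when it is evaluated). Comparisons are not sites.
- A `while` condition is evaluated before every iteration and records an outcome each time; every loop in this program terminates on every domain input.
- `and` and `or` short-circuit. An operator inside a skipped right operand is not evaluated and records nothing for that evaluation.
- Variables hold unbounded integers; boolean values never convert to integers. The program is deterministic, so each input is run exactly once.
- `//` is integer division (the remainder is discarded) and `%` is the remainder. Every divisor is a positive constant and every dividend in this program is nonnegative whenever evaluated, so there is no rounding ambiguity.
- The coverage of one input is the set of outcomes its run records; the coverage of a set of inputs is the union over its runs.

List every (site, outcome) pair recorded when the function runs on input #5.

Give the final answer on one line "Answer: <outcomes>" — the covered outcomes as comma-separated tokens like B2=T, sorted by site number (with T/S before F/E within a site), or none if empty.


Event log for input #5 (d=-1, p=3, x=1):
  B1->T, B1->T, B1->T, B1->T, B1->T, B1->T, B1->T, B1->T, B1->T, B1->T
  B1->T, B1->F, B2->T, B2->F, B4->E, B3->T, B5->F, B6->T
deduplicating events, the covered set is: B1=T, B1=F, B2=T, B2=F, B3=T, B4=E, B5=F, B6=T
Answer: B1=T, B1=F, B2=T, B2=F, B3=T, B4=E, B5=F, B6=T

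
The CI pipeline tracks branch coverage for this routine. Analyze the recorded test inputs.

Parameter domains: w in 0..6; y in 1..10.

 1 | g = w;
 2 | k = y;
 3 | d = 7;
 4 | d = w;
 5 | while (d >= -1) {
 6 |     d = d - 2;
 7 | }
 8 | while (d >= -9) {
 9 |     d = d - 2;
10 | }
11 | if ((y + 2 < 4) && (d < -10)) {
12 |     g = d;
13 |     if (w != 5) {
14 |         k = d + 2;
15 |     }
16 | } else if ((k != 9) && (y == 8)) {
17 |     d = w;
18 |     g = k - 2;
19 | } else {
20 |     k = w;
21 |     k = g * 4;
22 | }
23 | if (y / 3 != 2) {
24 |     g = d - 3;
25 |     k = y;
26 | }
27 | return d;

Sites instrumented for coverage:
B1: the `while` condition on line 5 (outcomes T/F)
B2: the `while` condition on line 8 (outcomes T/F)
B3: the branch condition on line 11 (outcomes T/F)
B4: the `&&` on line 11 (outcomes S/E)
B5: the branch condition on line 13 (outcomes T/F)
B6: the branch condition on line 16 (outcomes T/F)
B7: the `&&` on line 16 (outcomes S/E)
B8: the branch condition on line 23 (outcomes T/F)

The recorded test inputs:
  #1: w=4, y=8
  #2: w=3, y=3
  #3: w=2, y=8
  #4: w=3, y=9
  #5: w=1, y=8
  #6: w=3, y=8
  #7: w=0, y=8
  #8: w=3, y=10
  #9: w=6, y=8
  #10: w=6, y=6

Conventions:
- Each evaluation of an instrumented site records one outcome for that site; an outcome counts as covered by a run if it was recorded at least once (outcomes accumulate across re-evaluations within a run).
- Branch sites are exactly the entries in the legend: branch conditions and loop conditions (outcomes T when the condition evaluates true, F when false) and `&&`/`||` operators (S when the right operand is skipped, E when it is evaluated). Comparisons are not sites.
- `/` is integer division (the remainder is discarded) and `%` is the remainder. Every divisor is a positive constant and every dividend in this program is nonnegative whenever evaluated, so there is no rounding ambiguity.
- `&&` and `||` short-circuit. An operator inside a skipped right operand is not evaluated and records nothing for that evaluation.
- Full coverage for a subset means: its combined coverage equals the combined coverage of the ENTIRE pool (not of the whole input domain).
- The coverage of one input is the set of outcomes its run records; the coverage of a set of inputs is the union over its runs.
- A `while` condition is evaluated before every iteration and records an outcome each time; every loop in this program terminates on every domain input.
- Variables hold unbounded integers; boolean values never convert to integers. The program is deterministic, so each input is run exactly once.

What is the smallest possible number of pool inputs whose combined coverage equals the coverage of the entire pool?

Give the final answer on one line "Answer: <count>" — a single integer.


test 1 (w=4, y=8) hits B1=T, B1=F, B2=T, B2=F, B3=F, B4=S, B6=T, B7=E, B8=F
test 2 (w=3, y=3) hits B1=T, B1=F, B2=T, B2=F, B3=F, B4=S, B6=F, B7=E, B8=T
test 3 (w=2, y=8) hits B1=T, B1=F, B2=T, B2=F, B3=F, B4=S, B6=T, B7=E, B8=F
test 4 (w=3, y=9) hits B1=T, B1=F, B2=T, B2=F, B3=F, B4=S, B6=F, B7=S, B8=T
test 5 (w=1, y=8) hits B1=T, B1=F, B2=T, B2=F, B3=F, B4=S, B6=T, B7=E, B8=F
test 6 (w=3, y=8) hits B1=T, B1=F, B2=T, B2=F, B3=F, B4=S, B6=T, B7=E, B8=F
test 7 (w=0, y=8) hits B1=T, B1=F, B2=T, B2=F, B3=F, B4=S, B6=T, B7=E, B8=F
test 8 (w=3, y=10) hits B1=T, B1=F, B2=T, B2=F, B3=F, B4=S, B6=F, B7=E, B8=T
test 9 (w=6, y=8) hits B1=T, B1=F, B2=T, B2=F, B3=F, B4=S, B6=T, B7=E, B8=F
test 10 (w=6, y=6) hits B1=T, B1=F, B2=T, B2=F, B3=F, B4=S, B6=F, B7=E, B8=F
the full pool covers 12 outcomes: B1=T, B1=F, B2=T, B2=F, B3=F, B4=S, B6=T, B6=F, B7=S, B7=E, B8=T, B8=F
every size-1 subset falls short of the 12 outcomes (best: 9/12)
inputs {1, 4} (size 2) cover everything; no size-2 subset with a lexicographically smaller index list covers all 12
Answer: 2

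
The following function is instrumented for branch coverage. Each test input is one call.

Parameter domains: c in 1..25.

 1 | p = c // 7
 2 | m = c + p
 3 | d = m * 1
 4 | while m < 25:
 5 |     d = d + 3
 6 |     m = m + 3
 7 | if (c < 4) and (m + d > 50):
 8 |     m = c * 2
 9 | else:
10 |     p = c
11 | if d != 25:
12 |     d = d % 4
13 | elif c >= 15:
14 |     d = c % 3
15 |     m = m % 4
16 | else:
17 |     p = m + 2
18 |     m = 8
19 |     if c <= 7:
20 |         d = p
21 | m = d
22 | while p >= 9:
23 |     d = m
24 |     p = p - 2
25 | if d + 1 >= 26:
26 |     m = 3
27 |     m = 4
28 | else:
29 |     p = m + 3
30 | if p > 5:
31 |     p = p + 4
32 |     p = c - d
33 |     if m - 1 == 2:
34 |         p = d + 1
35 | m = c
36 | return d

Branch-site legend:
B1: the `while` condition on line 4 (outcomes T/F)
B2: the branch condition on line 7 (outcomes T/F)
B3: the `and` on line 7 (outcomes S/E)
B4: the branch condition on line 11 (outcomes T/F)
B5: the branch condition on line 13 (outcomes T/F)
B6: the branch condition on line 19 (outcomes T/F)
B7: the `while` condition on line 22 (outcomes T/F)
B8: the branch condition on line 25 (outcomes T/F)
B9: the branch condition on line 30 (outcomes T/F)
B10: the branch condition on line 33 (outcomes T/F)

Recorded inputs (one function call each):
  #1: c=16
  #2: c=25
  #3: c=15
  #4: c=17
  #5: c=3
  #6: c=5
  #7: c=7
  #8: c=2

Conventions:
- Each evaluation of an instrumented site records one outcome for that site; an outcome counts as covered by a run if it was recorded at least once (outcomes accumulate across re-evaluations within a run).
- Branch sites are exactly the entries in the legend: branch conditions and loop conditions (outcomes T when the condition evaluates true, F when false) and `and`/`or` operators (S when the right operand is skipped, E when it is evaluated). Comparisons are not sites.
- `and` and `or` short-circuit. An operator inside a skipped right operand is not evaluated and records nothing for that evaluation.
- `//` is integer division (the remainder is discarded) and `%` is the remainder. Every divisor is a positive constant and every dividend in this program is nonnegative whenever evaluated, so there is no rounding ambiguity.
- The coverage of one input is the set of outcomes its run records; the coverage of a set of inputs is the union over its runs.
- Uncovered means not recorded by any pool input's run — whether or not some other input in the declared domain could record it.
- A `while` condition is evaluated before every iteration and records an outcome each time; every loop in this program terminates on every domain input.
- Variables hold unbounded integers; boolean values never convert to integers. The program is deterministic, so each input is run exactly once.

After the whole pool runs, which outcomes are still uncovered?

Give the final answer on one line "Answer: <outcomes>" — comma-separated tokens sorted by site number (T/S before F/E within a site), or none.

test 1 (c=16) fires B1->T, B1->T, B1->T, B1->F, B3->S, B2->F, B4->T, B7->T, B7->T, B7->T, B7->T, B7->F, B8->F, B9->T, ...; hits B1=T, B1=F, B2=F, B3=S, B4=T, B7=T, B7=F, B8=F, B9=T, B10=T
test 2 (c=25) fires B1->F, B3->S, B2->F, B4->T, B7->T, B7->T, B7->T, B7->T, B7->T, B7->T, B7->T, B7->T, B7->T, B7->F, ...; hits B1=F, B2=F, B3=S, B4=T, B7=T, B7=F, B8=F, B9=F
test 3 (c=15) fires B1->T, B1->T, B1->T, B1->F, B3->S, B2->F, B4->T, B7->T, B7->T, B7->T, B7->T, B7->F, B8->F, B9->F; hits B1=T, B1=F, B2=F, B3=S, B4=T, B7=T, B7=F, B8=F, B9=F
test 4 (c=17) fires B1->T, B1->T, B1->F, B3->S, B2->F, B4->F, B5->T, B7->T, B7->T, B7->T, B7->T, B7->T, B7->F, B8->F, ...; hits B1=T, B1=F, B2=F, B3=S, B4=F, B5=T, B7=T, B7=F, B8=F, B9=F
test 5 (c=3) fires B1->T, B1->T, B1->T, B1->T, B1->T, B1->T, B1->T, B1->T, B1->F, B3->E, B2->T, B4->T, B7->F, B8->F, ...; hits B1=T, B1=F, B2=T, B3=E, B4=T, B7=F, B8=F, B9=T, B10=T
test 6 (c=5) fires B1->T, B1->T, B1->T, B1->T, B1->T, B1->T, B1->T, B1->F, B3->S, B2->F, B4->T, B7->F, B8->F, B9->F; hits B1=T, B1=F, B2=F, B3=S, B4=T, B7=F, B8=F, B9=F
test 7 (c=7) fires B1->T, B1->T, B1->T, B1->T, B1->T, B1->T, B1->F, B3->S, B2->F, B4->T, B7->F, B8->F, B9->F; hits B1=T, B1=F, B2=F, B3=S, B4=T, B7=F, B8=F, B9=F
test 8 (c=2) fires B1->T, B1->T, B1->T, B1->T, B1->T, B1->T, B1->T, B1->T, B1->F, B3->E, B2->T, B4->T, B7->F, B8->F, ...; hits B1=T, B1=F, B2=T, B3=E, B4=T, B7=F, B8=F, B9=F
union over the pool: B1=T, B1=F, B2=T, B2=F, B3=S, B3=E, B4=T, B4=F, B5=T, B7=T, B7=F, B8=F, B9=T, B9=F, B10=T
uncovered (5 of 20): B5=F, B6=T, B6=F, B8=T, B10=F

Answer: B5=F, B6=T, B6=F, B8=T, B10=F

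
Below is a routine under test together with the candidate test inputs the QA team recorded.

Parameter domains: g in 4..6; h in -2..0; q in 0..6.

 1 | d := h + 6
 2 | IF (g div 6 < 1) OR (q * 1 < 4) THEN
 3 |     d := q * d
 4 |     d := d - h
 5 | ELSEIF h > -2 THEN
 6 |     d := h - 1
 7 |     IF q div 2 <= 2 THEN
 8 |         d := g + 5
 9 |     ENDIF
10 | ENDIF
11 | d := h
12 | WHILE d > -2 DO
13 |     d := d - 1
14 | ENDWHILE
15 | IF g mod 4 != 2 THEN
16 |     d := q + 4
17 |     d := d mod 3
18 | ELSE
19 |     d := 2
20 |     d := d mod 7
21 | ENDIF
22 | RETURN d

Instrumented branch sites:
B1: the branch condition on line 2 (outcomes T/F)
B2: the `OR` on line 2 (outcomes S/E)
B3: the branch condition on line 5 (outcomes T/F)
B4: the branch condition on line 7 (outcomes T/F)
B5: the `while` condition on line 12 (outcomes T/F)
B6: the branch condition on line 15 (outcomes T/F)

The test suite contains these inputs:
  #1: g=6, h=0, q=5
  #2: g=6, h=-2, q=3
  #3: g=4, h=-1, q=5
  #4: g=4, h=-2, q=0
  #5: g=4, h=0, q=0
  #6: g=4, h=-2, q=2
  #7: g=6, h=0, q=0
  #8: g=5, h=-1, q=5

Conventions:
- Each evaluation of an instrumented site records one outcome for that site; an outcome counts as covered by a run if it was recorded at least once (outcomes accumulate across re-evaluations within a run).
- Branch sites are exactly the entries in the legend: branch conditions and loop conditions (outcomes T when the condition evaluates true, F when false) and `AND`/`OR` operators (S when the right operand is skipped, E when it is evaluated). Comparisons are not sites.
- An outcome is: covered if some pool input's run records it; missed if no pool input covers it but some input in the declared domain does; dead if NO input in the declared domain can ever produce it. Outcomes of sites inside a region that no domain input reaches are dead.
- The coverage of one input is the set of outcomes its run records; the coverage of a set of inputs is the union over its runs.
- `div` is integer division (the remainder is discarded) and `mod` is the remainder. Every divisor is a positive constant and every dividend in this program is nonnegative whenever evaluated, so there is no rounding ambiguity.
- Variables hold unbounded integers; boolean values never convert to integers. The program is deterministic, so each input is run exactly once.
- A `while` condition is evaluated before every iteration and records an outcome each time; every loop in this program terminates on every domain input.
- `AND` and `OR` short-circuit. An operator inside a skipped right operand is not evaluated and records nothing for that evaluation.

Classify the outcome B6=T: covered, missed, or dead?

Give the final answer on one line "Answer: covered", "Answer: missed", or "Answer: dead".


B6=T is recorded by pool input(s) 3, 4, 5, 6, 8 -> covered
Answer: covered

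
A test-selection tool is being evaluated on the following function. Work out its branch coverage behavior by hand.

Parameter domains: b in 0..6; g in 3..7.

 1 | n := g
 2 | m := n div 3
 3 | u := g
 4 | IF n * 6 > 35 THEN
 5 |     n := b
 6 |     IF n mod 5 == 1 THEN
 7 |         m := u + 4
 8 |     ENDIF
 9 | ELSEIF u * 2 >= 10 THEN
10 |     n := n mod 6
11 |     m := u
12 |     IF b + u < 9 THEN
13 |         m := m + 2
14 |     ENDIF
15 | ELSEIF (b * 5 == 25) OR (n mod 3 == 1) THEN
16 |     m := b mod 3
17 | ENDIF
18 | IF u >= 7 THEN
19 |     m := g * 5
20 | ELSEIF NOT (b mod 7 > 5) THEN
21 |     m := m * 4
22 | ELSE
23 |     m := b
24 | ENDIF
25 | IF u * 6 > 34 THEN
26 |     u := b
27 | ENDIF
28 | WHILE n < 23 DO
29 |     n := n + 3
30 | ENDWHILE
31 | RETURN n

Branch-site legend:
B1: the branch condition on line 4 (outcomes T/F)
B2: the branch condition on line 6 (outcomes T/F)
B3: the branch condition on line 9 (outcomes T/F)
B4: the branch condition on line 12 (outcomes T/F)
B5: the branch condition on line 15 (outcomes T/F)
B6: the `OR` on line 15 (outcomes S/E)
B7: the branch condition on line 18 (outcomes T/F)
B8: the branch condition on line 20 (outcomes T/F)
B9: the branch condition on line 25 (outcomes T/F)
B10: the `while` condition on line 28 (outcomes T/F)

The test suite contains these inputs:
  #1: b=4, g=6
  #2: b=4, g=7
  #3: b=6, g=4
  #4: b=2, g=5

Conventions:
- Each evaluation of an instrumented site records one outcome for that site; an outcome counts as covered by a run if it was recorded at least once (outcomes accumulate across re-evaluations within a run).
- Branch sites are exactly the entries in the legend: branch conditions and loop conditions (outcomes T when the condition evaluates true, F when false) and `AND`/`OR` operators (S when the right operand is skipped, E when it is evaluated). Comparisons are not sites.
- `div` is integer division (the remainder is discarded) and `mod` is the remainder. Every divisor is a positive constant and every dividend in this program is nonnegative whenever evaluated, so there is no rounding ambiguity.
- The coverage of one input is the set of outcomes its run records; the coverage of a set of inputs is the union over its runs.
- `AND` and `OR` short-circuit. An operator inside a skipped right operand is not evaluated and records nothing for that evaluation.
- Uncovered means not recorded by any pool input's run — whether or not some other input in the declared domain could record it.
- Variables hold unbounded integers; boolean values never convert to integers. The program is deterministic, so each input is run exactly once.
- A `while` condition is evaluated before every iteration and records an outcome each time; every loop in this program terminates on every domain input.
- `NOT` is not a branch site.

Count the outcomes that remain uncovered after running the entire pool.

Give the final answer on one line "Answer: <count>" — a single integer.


run #1 (b=4, g=6) runs B1->T, B2->F, B7->F, B8->T, B9->T, B10->T, B10->T, B10->T, B10->T, B10->T, B10->T, B10->T, B10->F; records B1=T, B2=F, B7=F, B8=T, B9=T, B10=T, B10=F
run #2 (b=4, g=7) runs B1->T, B2->F, B7->T, B9->T, B10->T, B10->T, B10->T, B10->T, B10->T, B10->T, B10->T, B10->F; records B1=T, B2=F, B7=T, B9=T, B10=T, B10=F
run #3 (b=6, g=4) runs B1->F, B3->F, B6->E, B5->T, B7->F, B8->F, B9->F, B10->T, B10->T, B10->T, B10->T, B10->T, B10->T, B10->T, ...; records B1=F, B3=F, B5=T, B6=E, B7=F, B8=F, B9=F, B10=T, B10=F
run #4 (b=2, g=5) runs B1->F, B3->T, B4->T, B7->F, B8->T, B9->F, B10->T, B10->T, B10->T, B10->T, B10->T, B10->T, B10->F; records B1=F, B3=T, B4=T, B7=F, B8=T, B9=F, B10=T, B10=F
union over the pool: B1=T, B1=F, B2=F, B3=T, B3=F, B4=T, B5=T, B6=E, B7=T, B7=F, B8=T, B8=F, B9=T, B9=F, B10=T, B10=F
uncovered (4 of 20): B2=T, B4=F, B5=F, B6=S
Answer: 4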